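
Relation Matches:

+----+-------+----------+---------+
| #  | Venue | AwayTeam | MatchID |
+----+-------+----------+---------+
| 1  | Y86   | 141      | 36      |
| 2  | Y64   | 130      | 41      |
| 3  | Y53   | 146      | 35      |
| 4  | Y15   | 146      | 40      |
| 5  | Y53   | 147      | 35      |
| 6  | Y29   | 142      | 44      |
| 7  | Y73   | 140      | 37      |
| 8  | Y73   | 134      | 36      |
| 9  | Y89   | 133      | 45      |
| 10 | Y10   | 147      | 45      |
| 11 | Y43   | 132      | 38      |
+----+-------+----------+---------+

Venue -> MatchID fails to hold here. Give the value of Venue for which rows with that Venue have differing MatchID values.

Y73

Venue=Y86: row 1 → MatchID = 36 ✓
Venue=Y64: row 2 → MatchID = 41 ✓
Venue=Y53: rows 3, 5 → MatchID = 35, 35 ✓
Venue=Y15: row 4 → MatchID = 40 ✓
Venue=Y29: row 6 → MatchID = 44 ✓
Venue=Y73: rows 7, 8 → MatchID takes values {37, 36} — violation
Venue=Y89: row 9 → MatchID = 45 ✓
Venue=Y10: row 10 → MatchID = 45 ✓
Venue=Y43: row 11 → MatchID = 38 ✓
The only Venue value with inconsistent MatchID is Venue=Y73.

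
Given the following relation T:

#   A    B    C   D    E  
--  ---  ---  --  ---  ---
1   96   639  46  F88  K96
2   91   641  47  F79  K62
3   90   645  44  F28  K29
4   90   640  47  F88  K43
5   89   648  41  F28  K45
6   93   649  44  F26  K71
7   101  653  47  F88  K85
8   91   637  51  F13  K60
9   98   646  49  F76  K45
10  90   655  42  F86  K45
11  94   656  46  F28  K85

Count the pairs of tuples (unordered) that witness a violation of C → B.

5

C=46: violating pairs (1,11) — 1 pair.
C=47: violating pairs (2,4), (2,7), (4,7) — 3 pairs.
C=44: violating pairs (3,6) — 1 pair.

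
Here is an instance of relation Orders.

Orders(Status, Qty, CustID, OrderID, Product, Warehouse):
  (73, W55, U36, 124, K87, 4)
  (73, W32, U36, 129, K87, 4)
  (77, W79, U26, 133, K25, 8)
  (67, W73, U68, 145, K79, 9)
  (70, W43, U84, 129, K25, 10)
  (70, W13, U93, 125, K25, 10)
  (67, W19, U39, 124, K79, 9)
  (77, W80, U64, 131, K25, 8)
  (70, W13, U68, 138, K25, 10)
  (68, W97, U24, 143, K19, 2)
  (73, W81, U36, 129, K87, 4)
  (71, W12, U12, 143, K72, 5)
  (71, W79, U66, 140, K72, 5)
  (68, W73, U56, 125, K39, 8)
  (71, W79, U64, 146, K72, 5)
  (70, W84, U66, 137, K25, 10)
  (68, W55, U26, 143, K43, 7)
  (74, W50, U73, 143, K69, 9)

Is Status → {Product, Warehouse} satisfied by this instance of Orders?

No

Status=73: 3 rows → {Product,Warehouse} = (K87, 4), (K87, 4), (K87, 4) ✓
Status=77: 2 rows → {Product,Warehouse} = (K25, 8), (K25, 8) ✓
Status=67: 2 rows → {Product,Warehouse} = (K79, 9), (K79, 9) ✓
Status=70: 4 rows → {Product,Warehouse} = (K25, 10), (K25, 10), (K25, 10), (K25, 10) ✓
Status=68: 3 rows → {Product,Warehouse} takes values {(K19, 2), (K39, 8), (K43, 7)} — violation
Status=71: 3 rows → {Product,Warehouse} = (K72, 5), (K72, 5), (K72, 5) ✓
Status=74: 1 row → {Product,Warehouse} = (K69, 9) ✓
Two rows agree on Status but differ on {Product, Warehouse}, so Status → {Product, Warehouse} does not hold.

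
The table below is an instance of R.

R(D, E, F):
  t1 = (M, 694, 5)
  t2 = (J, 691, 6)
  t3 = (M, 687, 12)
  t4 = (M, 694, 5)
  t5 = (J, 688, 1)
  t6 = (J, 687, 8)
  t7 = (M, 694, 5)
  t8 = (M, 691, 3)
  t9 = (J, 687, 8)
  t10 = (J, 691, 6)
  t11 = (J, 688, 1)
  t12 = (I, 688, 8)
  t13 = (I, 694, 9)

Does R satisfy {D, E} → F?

(D=M, E=694): rows 1, 4, 7 → F = 5, 5, 5 ✓
(D=J, E=691): rows 2, 10 → F = 6, 6 ✓
(D=M, E=687): row 3 → F = 12 ✓
(D=J, E=688): rows 5, 11 → F = 1, 1 ✓
(D=J, E=687): rows 6, 9 → F = 8, 8 ✓
(D=M, E=691): row 8 → F = 3 ✓
(D=I, E=688): row 12 → F = 8 ✓
(D=I, E=694): row 13 → F = 9 ✓
Every {D, E} value is associated with a single F value, so {D, E} → F holds.

Yes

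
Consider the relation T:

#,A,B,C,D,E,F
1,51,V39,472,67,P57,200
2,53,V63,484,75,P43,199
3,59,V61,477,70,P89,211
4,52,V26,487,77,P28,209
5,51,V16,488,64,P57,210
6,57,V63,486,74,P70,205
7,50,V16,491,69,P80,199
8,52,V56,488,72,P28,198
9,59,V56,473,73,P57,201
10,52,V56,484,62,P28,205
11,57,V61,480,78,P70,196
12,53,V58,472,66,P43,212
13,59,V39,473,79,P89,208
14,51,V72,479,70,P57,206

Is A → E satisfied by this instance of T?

No

A=51: rows 1, 5, 14 → E = P57, P57, P57 ✓
A=53: rows 2, 12 → E = P43, P43 ✓
A=59: rows 3, 9, 13 → E takes values {P89, P57} — violation
A=52: rows 4, 8, 10 → E = P28, P28, P28 ✓
A=57: rows 6, 11 → E = P70, P70 ✓
A=50: row 7 → E = P80 ✓
Two rows agree on A but differ on E, so A → E does not hold.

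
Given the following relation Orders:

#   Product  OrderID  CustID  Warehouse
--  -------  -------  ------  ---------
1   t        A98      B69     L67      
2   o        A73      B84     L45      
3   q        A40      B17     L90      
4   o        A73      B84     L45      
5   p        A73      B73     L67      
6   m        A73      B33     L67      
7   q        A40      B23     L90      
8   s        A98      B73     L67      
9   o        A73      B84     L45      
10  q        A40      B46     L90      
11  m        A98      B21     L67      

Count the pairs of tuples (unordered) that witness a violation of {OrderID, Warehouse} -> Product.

(OrderID=A98, Warehouse=L67): violating pairs (1,8), (1,11), (8,11) — 3 pairs.
(OrderID=A73, Warehouse=L45): all 3 rows agree on Product — 0 pairs.
(OrderID=A40, Warehouse=L90): all 3 rows agree on Product — 0 pairs.
(OrderID=A73, Warehouse=L67): violating pairs (5,6) — 1 pair.

4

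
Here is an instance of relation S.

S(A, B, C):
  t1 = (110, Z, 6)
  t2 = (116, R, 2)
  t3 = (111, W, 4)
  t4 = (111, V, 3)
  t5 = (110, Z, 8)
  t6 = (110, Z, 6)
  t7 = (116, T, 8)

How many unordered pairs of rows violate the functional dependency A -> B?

2

A=110: all 3 rows agree on B — 0 pairs.
A=116: violating pairs (2,7) — 1 pair.
A=111: violating pairs (3,4) — 1 pair.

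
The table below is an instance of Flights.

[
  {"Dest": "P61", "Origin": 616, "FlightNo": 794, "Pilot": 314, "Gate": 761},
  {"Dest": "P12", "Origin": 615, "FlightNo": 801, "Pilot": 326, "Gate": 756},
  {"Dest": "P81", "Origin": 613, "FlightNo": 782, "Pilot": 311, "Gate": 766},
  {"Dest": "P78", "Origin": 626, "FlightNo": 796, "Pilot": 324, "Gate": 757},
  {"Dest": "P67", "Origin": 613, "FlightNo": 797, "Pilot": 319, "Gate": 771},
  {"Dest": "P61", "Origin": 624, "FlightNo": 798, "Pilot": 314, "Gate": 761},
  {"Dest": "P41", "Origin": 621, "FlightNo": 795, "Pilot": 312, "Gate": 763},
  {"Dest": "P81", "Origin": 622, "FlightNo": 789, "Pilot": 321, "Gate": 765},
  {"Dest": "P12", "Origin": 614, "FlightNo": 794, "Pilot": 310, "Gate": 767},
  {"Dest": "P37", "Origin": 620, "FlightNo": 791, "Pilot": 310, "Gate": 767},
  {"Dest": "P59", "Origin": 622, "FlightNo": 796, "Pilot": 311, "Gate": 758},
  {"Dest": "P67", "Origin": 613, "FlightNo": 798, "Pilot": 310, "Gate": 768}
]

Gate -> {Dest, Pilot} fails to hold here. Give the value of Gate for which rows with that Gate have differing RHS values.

Gate=761: 2 rows → {Dest,Pilot} = (P61, 314), (P61, 314) ✓
Gate=756: 1 row → {Dest,Pilot} = (P12, 326) ✓
Gate=766: 1 row → {Dest,Pilot} = (P81, 311) ✓
Gate=757: 1 row → {Dest,Pilot} = (P78, 324) ✓
Gate=771: 1 row → {Dest,Pilot} = (P67, 319) ✓
Gate=763: 1 row → {Dest,Pilot} = (P41, 312) ✓
Gate=765: 1 row → {Dest,Pilot} = (P81, 321) ✓
Gate=767: 2 rows → {Dest,Pilot} takes values {(P12, 310), (P37, 310)} — violation
Gate=758: 1 row → {Dest,Pilot} = (P59, 311) ✓
Gate=768: 1 row → {Dest,Pilot} = (P67, 310) ✓
The only Gate value with inconsistent RHS is Gate=767.

767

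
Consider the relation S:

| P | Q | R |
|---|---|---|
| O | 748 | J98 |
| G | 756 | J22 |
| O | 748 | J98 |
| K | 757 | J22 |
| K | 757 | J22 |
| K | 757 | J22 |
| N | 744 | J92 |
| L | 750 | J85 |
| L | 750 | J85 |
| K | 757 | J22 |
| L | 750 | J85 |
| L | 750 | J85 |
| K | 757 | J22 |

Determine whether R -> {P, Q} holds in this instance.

No

R=J98: 2 rows → {P,Q} = (O, 748), (O, 748) ✓
R=J22: 6 rows → {P,Q} takes values {(G, 756), (K, 757)} — violation
R=J92: 1 row → {P,Q} = (N, 744) ✓
R=J85: 4 rows → {P,Q} = (L, 750), (L, 750), (L, 750), (L, 750) ✓
Two rows agree on R but differ on {P, Q}, so R -> {P, Q} does not hold.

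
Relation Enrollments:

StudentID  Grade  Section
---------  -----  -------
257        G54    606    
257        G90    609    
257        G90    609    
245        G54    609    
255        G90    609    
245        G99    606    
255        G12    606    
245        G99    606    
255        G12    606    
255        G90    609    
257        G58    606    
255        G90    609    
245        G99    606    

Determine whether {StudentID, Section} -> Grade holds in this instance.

No

(StudentID=257, Section=606): 2 rows → Grade takes values {G54, G58} — violation
(StudentID=257, Section=609): 2 rows → Grade = G90, G90 ✓
(StudentID=245, Section=609): 1 row → Grade = G54 ✓
(StudentID=255, Section=609): 3 rows → Grade = G90, G90, G90 ✓
(StudentID=245, Section=606): 3 rows → Grade = G99, G99, G99 ✓
(StudentID=255, Section=606): 2 rows → Grade = G12, G12 ✓
Two rows agree on {StudentID, Section} but differ on Grade, so {StudentID, Section} -> Grade does not hold.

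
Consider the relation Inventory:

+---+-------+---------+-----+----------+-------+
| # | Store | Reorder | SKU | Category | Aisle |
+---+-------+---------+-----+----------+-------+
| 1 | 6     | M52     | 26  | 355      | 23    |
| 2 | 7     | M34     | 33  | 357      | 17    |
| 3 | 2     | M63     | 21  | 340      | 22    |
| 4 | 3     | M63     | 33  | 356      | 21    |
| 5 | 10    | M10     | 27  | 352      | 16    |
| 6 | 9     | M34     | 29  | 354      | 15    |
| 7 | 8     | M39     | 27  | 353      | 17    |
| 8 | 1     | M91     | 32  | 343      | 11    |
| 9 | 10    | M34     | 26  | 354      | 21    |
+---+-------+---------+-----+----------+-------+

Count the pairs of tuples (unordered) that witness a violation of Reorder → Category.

Reorder=M34: violating pairs (2,6), (2,9) — 2 pairs.
Reorder=M63: violating pairs (3,4) — 1 pair.

3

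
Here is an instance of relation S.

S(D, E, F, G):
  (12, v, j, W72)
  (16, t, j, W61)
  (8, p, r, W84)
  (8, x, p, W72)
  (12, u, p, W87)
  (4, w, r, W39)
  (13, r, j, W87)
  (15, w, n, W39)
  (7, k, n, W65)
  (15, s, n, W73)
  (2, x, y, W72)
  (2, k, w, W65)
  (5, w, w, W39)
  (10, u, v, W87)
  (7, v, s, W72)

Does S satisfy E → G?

Yes

E=v: 2 rows → G = W72, W72 ✓
E=t: 1 row → G = W61 ✓
E=p: 1 row → G = W84 ✓
E=x: 2 rows → G = W72, W72 ✓
E=u: 2 rows → G = W87, W87 ✓
E=w: 3 rows → G = W39, W39, W39 ✓
E=r: 1 row → G = W87 ✓
E=k: 2 rows → G = W65, W65 ✓
E=s: 1 row → G = W73 ✓
Every E value is associated with a single G value, so E → G holds.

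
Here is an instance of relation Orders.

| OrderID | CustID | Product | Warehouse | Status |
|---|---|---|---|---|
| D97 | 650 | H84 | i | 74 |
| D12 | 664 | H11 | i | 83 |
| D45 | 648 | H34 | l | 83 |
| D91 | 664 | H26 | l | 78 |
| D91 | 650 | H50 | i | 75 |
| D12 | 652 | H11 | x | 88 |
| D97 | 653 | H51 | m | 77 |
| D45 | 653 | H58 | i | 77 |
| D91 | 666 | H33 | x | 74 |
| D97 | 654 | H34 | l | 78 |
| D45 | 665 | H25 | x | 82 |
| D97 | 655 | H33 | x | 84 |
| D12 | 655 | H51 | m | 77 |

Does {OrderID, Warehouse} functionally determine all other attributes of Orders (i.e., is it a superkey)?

Yes

All 13 rows have distinct {OrderID, Warehouse} values, so {OrderID, Warehouse} → (all attributes) holds and {OrderID, Warehouse} is a superkey.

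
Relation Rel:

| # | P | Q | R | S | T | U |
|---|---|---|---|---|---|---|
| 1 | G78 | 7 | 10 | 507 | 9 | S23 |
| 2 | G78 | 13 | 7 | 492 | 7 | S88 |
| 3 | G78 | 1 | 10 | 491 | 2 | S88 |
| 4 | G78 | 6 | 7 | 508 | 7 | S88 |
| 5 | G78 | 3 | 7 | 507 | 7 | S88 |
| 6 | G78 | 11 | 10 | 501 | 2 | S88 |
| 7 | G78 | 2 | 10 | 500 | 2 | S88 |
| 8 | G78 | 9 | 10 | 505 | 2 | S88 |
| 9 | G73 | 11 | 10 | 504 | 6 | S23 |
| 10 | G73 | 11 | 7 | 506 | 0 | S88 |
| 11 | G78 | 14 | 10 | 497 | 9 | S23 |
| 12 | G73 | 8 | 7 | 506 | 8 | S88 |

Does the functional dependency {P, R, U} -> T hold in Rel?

(P=G78, R=10, U=S23): rows 1, 11 → T = 9, 9 ✓
(P=G78, R=7, U=S88): rows 2, 4, 5 → T = 7, 7, 7 ✓
(P=G78, R=10, U=S88): rows 3, 6, 7, 8 → T = 2, 2, 2, 2 ✓
(P=G73, R=10, U=S23): row 9 → T = 6 ✓
(P=G73, R=7, U=S88): rows 10, 12 → T takes values {0, 8} — violation
Two rows agree on {P, R, U} but differ on T, so {P, R, U} -> T does not hold.

No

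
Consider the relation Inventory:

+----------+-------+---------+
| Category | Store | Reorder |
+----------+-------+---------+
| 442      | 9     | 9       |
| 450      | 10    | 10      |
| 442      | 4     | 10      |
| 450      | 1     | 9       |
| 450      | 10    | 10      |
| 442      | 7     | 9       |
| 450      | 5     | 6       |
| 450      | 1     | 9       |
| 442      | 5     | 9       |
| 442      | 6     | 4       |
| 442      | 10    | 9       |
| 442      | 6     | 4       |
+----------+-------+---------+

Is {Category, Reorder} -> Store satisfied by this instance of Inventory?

No

(Category=442, Reorder=9): 4 rows → Store takes values {9, 7, 5, 10} — violation
(Category=450, Reorder=10): 2 rows → Store = 10, 10 ✓
(Category=442, Reorder=10): 1 row → Store = 4 ✓
(Category=450, Reorder=9): 2 rows → Store = 1, 1 ✓
(Category=450, Reorder=6): 1 row → Store = 5 ✓
(Category=442, Reorder=4): 2 rows → Store = 6, 6 ✓
Two rows agree on {Category, Reorder} but differ on Store, so {Category, Reorder} -> Store does not hold.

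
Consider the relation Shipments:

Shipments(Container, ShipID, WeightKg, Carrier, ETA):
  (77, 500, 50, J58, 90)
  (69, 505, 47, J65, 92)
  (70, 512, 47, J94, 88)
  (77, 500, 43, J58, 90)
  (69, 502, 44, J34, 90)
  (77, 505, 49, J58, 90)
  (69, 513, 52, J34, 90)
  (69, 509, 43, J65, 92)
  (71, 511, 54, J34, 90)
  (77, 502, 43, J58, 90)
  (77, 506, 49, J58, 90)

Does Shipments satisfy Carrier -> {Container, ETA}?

No

Carrier=J58: 5 rows → {Container,ETA} = (77, 90), (77, 90), (77, 90), (77, 90), (77, 90) ✓
Carrier=J65: 2 rows → {Container,ETA} = (69, 92), (69, 92) ✓
Carrier=J94: 1 row → {Container,ETA} = (70, 88) ✓
Carrier=J34: 3 rows → {Container,ETA} takes values {(69, 90), (71, 90)} — violation
Two rows agree on Carrier but differ on {Container, ETA}, so Carrier -> {Container, ETA} does not hold.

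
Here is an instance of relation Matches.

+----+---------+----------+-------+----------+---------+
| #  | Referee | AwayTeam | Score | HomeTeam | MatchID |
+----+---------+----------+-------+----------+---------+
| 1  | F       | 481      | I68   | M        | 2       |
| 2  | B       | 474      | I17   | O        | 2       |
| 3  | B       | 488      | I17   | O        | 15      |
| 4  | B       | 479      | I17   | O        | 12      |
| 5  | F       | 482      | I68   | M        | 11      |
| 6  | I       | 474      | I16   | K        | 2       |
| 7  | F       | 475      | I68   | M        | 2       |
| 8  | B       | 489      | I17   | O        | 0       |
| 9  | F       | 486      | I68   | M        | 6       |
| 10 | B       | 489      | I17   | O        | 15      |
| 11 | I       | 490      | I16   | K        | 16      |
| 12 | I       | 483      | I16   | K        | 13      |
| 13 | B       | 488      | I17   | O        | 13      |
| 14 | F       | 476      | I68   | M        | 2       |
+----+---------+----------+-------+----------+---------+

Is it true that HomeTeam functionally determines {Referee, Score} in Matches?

Yes

HomeTeam=M: rows 1, 5, 7, 9, 14 → {Referee,Score} = (F, I68), (F, I68), (F, I68), (F, I68), (F, I68) ✓
HomeTeam=O: rows 2, 3, 4, 8, 10, 13 → {Referee,Score} = (B, I17), (B, I17), (B, I17), (B, I17), (B, I17), (B, I17) ✓
HomeTeam=K: rows 6, 11, 12 → {Referee,Score} = (I, I16), (I, I16), (I, I16) ✓
Every HomeTeam value is associated with a single {Referee, Score} value, so HomeTeam → {Referee, Score} holds.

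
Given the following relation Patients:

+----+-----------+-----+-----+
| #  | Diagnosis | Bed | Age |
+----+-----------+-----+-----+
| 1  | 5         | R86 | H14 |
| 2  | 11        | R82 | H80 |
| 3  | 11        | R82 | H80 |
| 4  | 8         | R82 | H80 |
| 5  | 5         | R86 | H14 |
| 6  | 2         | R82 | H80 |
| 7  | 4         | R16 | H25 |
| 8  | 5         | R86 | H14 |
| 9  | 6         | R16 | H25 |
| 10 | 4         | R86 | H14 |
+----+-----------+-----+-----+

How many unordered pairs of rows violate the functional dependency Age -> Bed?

Age=H14: all 4 rows agree on Bed — 0 pairs.
Age=H80: all 4 rows agree on Bed — 0 pairs.
Age=H25: all 2 rows agree on Bed — 0 pairs.

0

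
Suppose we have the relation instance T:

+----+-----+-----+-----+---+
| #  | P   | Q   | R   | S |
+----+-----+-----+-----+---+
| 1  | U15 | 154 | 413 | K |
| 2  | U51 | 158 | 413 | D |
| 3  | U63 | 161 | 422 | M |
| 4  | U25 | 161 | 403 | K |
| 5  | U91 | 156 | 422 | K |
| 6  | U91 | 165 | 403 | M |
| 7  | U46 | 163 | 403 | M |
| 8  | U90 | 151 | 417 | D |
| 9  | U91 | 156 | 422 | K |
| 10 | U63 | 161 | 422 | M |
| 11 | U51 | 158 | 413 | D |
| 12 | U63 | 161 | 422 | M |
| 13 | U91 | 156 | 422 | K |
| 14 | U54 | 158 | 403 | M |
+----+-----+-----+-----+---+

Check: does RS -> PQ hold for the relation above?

No

(R=413, S=K): row 1 → {P,Q} = (U15, 154) ✓
(R=413, S=D): rows 2, 11 → {P,Q} = (U51, 158), (U51, 158) ✓
(R=422, S=M): rows 3, 10, 12 → {P,Q} = (U63, 161), (U63, 161), (U63, 161) ✓
(R=403, S=K): row 4 → {P,Q} = (U25, 161) ✓
(R=422, S=K): rows 5, 9, 13 → {P,Q} = (U91, 156), (U91, 156), (U91, 156) ✓
(R=403, S=M): rows 6, 7, 14 → {P,Q} takes values {(U91, 165), (U46, 163), (U54, 158)} — violation
(R=417, S=D): row 8 → {P,Q} = (U90, 151) ✓
Two rows agree on RS but differ on PQ, so RS -> PQ does not hold.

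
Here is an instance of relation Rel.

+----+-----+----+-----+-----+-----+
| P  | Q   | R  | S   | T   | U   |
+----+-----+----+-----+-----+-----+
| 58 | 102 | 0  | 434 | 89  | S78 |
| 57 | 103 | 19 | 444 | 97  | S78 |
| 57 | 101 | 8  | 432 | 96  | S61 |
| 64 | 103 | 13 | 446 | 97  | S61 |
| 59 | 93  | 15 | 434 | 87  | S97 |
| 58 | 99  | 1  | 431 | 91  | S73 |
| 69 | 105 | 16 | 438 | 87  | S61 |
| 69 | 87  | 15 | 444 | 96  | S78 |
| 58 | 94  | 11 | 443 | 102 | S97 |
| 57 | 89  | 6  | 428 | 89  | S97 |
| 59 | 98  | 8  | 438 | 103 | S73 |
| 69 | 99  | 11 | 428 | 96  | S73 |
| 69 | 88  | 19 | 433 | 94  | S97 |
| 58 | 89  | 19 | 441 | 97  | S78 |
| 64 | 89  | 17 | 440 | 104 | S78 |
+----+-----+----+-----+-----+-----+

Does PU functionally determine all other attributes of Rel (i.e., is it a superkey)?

No

Two distinct rows share (P=58, U=S78), so PU does not determine every attribute — not a superkey.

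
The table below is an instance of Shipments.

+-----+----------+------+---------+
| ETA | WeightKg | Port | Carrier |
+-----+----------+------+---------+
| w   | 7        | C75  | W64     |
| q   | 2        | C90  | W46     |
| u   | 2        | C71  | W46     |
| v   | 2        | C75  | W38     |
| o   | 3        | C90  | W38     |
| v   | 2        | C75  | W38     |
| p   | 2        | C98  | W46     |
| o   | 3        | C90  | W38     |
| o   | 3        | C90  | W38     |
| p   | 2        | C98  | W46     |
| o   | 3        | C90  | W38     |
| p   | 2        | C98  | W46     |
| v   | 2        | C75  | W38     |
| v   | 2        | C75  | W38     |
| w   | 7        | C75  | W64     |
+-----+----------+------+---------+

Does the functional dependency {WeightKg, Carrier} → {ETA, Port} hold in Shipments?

(WeightKg=7, Carrier=W64): 2 rows → {ETA,Port} = (w, C75), (w, C75) ✓
(WeightKg=2, Carrier=W46): 5 rows → {ETA,Port} takes values {(q, C90), (u, C71), (p, C98)} — violation
(WeightKg=2, Carrier=W38): 4 rows → {ETA,Port} = (v, C75), (v, C75), (v, C75), (v, C75) ✓
(WeightKg=3, Carrier=W38): 4 rows → {ETA,Port} = (o, C90), (o, C90), (o, C90), (o, C90) ✓
Two rows agree on {WeightKg, Carrier} but differ on {ETA, Port}, so {WeightKg, Carrier} → {ETA, Port} does not hold.

No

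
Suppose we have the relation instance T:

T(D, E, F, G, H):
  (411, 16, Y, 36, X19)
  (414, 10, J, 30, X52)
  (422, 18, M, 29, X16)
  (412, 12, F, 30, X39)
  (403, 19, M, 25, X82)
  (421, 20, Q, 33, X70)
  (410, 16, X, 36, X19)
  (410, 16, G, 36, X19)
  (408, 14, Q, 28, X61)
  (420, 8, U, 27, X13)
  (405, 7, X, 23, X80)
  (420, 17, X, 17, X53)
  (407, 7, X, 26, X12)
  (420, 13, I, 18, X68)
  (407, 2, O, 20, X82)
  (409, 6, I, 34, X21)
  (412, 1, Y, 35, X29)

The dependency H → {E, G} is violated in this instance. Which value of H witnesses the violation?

X82

H=X19: 3 rows → {E,G} = (16, 36), (16, 36), (16, 36) ✓
H=X52: 1 row → {E,G} = (10, 30) ✓
H=X16: 1 row → {E,G} = (18, 29) ✓
H=X39: 1 row → {E,G} = (12, 30) ✓
H=X82: 2 rows → {E,G} takes values {(19, 25), (2, 20)} — violation
H=X70: 1 row → {E,G} = (20, 33) ✓
H=X61: 1 row → {E,G} = (14, 28) ✓
H=X13: 1 row → {E,G} = (8, 27) ✓
H=X80: 1 row → {E,G} = (7, 23) ✓
H=X53: 1 row → {E,G} = (17, 17) ✓
H=X12: 1 row → {E,G} = (7, 26) ✓
H=X68: 1 row → {E,G} = (13, 18) ✓
H=X21: 1 row → {E,G} = (6, 34) ✓
H=X29: 1 row → {E,G} = (1, 35) ✓
The only H value with inconsistent RHS is H=X82.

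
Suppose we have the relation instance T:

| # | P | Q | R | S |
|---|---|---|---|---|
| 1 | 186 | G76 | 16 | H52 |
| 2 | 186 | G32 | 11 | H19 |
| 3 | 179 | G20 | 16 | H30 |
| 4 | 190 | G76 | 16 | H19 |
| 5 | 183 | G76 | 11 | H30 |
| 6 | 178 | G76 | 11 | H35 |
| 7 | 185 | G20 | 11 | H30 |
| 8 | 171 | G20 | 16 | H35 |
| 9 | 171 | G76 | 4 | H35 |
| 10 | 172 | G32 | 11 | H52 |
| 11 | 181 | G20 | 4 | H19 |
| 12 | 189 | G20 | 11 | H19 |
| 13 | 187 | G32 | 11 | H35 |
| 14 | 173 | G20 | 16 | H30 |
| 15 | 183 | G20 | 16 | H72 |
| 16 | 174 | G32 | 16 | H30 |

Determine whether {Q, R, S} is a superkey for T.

No

Rows 3 and 14 have the same {Q, R, S} value (Q=G20, R=16, S=H30) but are distinct tuples, so {Q, R, S} does not determine every attribute — not a superkey.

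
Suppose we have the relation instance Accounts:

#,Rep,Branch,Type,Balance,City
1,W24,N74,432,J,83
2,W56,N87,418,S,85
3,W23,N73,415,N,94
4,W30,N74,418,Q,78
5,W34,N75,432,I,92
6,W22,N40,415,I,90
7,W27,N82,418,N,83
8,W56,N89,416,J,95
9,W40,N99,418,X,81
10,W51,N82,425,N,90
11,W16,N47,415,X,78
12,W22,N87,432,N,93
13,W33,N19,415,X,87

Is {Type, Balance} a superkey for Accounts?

Rows 11 and 13 have the same {Type, Balance} value (Type=415, Balance=X) but are distinct tuples, so {Type, Balance} does not determine every attribute — not a superkey.

No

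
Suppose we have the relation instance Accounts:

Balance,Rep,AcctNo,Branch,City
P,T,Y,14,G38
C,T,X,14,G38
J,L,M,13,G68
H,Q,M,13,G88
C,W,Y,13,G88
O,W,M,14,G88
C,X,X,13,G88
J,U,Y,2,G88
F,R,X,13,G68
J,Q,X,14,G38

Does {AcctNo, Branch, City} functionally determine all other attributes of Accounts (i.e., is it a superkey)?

Two distinct rows share (AcctNo=X, Branch=14, City=G38), so {AcctNo, Branch, City} does not determine every attribute — not a superkey.

No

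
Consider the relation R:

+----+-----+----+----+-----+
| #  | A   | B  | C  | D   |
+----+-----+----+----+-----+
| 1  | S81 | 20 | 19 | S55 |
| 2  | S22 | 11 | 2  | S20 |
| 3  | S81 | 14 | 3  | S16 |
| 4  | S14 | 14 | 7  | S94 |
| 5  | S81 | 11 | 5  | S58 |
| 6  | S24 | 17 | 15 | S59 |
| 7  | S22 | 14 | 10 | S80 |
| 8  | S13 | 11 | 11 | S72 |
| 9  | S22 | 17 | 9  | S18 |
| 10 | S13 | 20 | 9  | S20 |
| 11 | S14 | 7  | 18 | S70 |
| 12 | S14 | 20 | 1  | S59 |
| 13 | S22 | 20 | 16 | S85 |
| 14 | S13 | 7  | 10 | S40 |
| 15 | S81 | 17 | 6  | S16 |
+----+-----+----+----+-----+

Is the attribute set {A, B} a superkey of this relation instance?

Yes

All 15 rows have distinct {A, B} values, so {A, B} → (all attributes) holds and {A, B} is a superkey.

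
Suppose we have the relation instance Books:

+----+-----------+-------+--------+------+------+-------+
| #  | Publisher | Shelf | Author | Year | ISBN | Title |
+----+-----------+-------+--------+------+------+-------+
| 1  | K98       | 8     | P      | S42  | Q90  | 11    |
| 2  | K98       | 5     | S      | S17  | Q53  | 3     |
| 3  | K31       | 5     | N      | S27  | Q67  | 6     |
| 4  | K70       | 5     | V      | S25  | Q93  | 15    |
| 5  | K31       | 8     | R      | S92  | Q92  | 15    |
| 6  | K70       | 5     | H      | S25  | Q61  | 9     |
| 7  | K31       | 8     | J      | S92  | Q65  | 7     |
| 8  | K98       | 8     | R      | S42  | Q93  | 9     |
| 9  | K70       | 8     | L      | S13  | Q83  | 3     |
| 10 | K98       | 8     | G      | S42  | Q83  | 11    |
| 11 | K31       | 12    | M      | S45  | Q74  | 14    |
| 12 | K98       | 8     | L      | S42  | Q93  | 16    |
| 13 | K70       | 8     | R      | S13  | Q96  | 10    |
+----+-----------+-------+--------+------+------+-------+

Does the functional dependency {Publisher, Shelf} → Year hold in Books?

Yes

(Publisher=K98, Shelf=8): rows 1, 8, 10, 12 → Year = S42, S42, S42, S42 ✓
(Publisher=K98, Shelf=5): row 2 → Year = S17 ✓
(Publisher=K31, Shelf=5): row 3 → Year = S27 ✓
(Publisher=K70, Shelf=5): rows 4, 6 → Year = S25, S25 ✓
(Publisher=K31, Shelf=8): rows 5, 7 → Year = S92, S92 ✓
(Publisher=K70, Shelf=8): rows 9, 13 → Year = S13, S13 ✓
(Publisher=K31, Shelf=12): row 11 → Year = S45 ✓
Every {Publisher, Shelf} value is associated with a single Year value, so {Publisher, Shelf} → Year holds.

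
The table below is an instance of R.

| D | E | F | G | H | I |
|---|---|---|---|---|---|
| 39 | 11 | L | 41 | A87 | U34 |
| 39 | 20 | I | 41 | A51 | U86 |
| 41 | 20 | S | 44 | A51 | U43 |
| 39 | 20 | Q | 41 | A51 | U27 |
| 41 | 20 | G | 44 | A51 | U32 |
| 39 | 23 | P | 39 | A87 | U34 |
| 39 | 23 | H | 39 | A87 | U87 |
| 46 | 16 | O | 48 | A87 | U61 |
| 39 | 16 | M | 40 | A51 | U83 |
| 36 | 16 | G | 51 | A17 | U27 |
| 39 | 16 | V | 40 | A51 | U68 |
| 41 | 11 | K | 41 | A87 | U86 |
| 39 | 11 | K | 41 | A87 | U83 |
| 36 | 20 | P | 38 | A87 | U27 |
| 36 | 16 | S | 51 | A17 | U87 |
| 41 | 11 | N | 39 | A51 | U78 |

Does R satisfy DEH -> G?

Yes

(D=39, E=11, H=A87): 2 rows → G = 41, 41 ✓
(D=39, E=20, H=A51): 2 rows → G = 41, 41 ✓
(D=41, E=20, H=A51): 2 rows → G = 44, 44 ✓
(D=39, E=23, H=A87): 2 rows → G = 39, 39 ✓
(D=46, E=16, H=A87): 1 row → G = 48 ✓
(D=39, E=16, H=A51): 2 rows → G = 40, 40 ✓
(D=36, E=16, H=A17): 2 rows → G = 51, 51 ✓
(D=41, E=11, H=A87): 1 row → G = 41 ✓
(D=36, E=20, H=A87): 1 row → G = 38 ✓
(D=41, E=11, H=A51): 1 row → G = 39 ✓
Every DEH value is associated with a single G value, so DEH -> G holds.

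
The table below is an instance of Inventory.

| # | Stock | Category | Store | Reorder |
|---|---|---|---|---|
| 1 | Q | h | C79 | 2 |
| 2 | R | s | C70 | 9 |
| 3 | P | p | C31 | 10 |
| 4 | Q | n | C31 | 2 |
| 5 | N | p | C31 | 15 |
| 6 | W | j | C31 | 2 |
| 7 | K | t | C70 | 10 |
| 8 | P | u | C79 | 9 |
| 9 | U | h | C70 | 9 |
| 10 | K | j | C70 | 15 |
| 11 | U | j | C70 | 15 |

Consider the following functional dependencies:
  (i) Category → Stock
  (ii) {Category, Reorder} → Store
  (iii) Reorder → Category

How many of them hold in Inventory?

1

(i) Category → Stock: Category=h: rows 1, 9 → Stock takes values {Q, U} — violation; Category=p: rows 3, 5 → Stock takes values {P, N} — violation; Category=j: rows 6, 10, 11 → Stock takes values {W, K, U} — violation — fails.
(ii) {Category, Reorder} → Store: every LHS value maps to a single RHS value — holds.
(iii) Reorder → Category: Reorder=2: rows 1, 4, 6 → Category takes values {h, n, j} — violation; Reorder=9: rows 2, 8, 9 → Category takes values {s, u, h} — violation; Reorder=10: rows 3, 7 → Category takes values {p, t} — violation; Reorder=15: rows 5, 10, 11 → Category takes values {p, j} — violation — fails.
1 of the 3 dependencies holds.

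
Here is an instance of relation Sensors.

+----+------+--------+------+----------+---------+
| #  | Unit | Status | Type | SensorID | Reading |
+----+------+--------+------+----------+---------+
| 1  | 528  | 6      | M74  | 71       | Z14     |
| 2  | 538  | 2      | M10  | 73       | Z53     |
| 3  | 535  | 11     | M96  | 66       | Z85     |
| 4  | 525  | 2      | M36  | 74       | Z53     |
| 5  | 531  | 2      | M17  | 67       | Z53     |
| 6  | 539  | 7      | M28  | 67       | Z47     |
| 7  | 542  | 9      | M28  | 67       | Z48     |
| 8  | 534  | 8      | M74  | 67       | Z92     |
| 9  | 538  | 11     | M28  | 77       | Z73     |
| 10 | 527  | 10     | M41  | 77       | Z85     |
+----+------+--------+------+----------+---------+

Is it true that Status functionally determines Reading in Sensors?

No

Status=6: row 1 → Reading = Z14 ✓
Status=2: rows 2, 4, 5 → Reading = Z53, Z53, Z53 ✓
Status=11: rows 3, 9 → Reading takes values {Z85, Z73} — violation
Status=7: row 6 → Reading = Z47 ✓
Status=9: row 7 → Reading = Z48 ✓
Status=8: row 8 → Reading = Z92 ✓
Status=10: row 10 → Reading = Z85 ✓
Two rows agree on Status but differ on Reading, so Status -> Reading does not hold.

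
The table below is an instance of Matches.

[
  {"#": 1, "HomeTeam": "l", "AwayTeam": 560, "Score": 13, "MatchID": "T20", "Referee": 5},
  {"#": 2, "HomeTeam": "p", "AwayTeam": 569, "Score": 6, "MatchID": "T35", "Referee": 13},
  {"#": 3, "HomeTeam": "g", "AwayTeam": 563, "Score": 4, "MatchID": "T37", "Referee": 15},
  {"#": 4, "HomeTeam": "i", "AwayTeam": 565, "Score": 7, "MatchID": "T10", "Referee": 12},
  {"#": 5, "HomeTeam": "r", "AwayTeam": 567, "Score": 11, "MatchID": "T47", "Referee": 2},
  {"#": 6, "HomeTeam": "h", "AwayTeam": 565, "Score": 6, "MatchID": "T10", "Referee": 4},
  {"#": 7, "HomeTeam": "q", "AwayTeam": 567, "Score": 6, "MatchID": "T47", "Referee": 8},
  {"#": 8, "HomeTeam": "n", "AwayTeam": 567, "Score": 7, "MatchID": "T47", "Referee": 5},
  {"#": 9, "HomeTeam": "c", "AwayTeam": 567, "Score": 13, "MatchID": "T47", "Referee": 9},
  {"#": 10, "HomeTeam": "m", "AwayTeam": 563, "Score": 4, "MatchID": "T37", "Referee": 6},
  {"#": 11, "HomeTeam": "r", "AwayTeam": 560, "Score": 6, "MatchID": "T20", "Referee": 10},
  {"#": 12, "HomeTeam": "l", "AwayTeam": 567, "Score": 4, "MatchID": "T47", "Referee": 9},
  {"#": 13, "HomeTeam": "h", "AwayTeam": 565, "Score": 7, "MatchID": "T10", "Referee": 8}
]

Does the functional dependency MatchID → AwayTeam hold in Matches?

MatchID=T20: rows 1, 11 → AwayTeam = 560, 560 ✓
MatchID=T35: row 2 → AwayTeam = 569 ✓
MatchID=T37: rows 3, 10 → AwayTeam = 563, 563 ✓
MatchID=T10: rows 4, 6, 13 → AwayTeam = 565, 565, 565 ✓
MatchID=T47: rows 5, 7, 8, 9, 12 → AwayTeam = 567, 567, 567, 567, 567 ✓
Every MatchID value is associated with a single AwayTeam value, so MatchID → AwayTeam holds.

Yes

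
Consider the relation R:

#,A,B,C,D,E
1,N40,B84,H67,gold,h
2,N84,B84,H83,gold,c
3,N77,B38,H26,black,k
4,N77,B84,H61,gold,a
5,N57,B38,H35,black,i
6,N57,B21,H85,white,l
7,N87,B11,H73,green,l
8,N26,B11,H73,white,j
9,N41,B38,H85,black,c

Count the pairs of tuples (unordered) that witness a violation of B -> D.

1

B=B84: all 3 rows agree on D — 0 pairs.
B=B38: all 3 rows agree on D — 0 pairs.
B=B11: violating pairs (7,8) — 1 pair.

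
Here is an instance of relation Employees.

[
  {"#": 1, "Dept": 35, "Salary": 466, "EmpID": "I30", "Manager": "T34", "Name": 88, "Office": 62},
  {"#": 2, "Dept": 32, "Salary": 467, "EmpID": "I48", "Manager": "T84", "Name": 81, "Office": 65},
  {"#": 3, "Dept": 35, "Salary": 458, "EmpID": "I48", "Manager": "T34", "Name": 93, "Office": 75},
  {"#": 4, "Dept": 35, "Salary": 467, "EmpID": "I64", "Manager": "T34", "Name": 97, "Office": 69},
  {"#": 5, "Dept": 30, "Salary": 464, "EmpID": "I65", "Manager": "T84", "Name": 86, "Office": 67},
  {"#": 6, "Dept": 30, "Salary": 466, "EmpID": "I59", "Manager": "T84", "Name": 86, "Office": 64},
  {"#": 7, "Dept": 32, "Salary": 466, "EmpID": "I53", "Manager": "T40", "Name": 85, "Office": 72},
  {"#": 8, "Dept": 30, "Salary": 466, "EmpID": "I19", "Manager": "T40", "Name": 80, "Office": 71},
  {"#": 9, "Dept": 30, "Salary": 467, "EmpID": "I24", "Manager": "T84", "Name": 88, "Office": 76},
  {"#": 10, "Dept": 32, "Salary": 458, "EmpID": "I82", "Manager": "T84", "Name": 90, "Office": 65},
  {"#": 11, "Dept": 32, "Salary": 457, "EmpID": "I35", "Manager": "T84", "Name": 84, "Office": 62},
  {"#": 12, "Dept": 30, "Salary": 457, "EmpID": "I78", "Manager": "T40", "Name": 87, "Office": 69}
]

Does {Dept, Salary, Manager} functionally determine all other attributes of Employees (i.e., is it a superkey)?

All 12 rows have distinct {Dept, Salary, Manager} values, so {Dept, Salary, Manager} → (all attributes) holds and {Dept, Salary, Manager} is a superkey.

Yes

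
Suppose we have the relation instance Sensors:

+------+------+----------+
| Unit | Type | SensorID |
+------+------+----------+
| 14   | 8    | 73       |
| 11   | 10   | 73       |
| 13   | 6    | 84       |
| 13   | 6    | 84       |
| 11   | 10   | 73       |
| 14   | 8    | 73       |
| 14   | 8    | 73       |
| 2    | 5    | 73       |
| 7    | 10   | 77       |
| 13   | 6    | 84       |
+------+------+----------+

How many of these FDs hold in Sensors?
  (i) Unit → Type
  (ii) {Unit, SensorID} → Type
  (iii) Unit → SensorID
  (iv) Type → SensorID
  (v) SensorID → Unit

3

(i) Unit → Type: every LHS value maps to a single RHS value — holds.
(ii) {Unit, SensorID} → Type: every LHS value maps to a single RHS value — holds.
(iii) Unit → SensorID: every LHS value maps to a single RHS value — holds.
(iv) Type → SensorID: Type=10: 3 rows → SensorID takes values {73, 77} — violation — fails.
(v) SensorID → Unit: SensorID=73: 6 rows → Unit takes values {14, 11, 2} — violation — fails.
3 of the 5 dependencies hold.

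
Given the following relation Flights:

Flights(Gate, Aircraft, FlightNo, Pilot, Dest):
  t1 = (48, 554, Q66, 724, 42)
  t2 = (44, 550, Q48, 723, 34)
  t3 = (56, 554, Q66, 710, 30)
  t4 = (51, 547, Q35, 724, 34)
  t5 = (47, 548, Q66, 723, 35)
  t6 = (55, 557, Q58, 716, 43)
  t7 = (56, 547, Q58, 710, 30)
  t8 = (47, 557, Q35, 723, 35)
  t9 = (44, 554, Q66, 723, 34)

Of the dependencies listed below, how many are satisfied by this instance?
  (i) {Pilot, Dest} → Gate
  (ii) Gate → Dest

(i) {Pilot, Dest} → Gate: every LHS value maps to a single RHS value — holds.
(ii) Gate → Dest: every LHS value maps to a single RHS value — holds.
2 of the 2 dependencies hold.

2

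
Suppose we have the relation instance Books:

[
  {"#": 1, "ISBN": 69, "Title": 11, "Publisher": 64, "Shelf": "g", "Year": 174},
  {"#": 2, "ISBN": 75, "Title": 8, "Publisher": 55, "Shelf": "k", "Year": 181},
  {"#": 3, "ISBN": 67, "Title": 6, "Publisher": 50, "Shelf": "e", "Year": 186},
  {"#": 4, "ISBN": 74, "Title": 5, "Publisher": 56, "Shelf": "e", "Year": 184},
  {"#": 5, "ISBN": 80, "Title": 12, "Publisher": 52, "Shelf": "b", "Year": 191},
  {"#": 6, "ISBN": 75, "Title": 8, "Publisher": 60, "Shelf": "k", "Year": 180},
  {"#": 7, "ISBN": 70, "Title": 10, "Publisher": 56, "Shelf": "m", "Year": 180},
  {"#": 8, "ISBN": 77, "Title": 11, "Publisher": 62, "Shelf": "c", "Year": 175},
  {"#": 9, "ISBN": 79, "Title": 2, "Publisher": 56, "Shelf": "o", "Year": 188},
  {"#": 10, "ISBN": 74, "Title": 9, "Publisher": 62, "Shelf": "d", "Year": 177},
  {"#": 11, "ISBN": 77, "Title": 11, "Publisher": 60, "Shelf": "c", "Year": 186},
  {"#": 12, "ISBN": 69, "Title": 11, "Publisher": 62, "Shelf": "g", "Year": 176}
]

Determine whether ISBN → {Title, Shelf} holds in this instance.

ISBN=69: rows 1, 12 → {Title,Shelf} = (11, g), (11, g) ✓
ISBN=75: rows 2, 6 → {Title,Shelf} = (8, k), (8, k) ✓
ISBN=67: row 3 → {Title,Shelf} = (6, e) ✓
ISBN=74: rows 4, 10 → {Title,Shelf} takes values {(5, e), (9, d)} — violation
ISBN=80: row 5 → {Title,Shelf} = (12, b) ✓
ISBN=70: row 7 → {Title,Shelf} = (10, m) ✓
ISBN=77: rows 8, 11 → {Title,Shelf} = (11, c), (11, c) ✓
ISBN=79: row 9 → {Title,Shelf} = (2, o) ✓
Two rows agree on ISBN but differ on {Title, Shelf}, so ISBN → {Title, Shelf} does not hold.

No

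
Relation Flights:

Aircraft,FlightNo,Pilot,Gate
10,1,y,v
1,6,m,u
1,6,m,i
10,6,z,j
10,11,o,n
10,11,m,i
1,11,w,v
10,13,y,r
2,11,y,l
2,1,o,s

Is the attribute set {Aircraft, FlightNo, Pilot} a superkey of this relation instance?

No

Two distinct rows share (Aircraft=1, FlightNo=6, Pilot=m), so {Aircraft, FlightNo, Pilot} does not determine every attribute — not a superkey.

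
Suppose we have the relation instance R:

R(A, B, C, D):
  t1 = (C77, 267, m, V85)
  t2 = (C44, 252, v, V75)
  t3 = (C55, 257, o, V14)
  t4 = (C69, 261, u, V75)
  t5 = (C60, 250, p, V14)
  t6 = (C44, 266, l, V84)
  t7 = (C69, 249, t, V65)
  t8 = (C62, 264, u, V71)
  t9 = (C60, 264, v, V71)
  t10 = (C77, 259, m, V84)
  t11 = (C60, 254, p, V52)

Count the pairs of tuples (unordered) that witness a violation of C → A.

2

C=m: all 2 rows agree on A — 0 pairs.
C=v: violating pairs (2,9) — 1 pair.
C=u: violating pairs (4,8) — 1 pair.
C=p: all 2 rows agree on A — 0 pairs.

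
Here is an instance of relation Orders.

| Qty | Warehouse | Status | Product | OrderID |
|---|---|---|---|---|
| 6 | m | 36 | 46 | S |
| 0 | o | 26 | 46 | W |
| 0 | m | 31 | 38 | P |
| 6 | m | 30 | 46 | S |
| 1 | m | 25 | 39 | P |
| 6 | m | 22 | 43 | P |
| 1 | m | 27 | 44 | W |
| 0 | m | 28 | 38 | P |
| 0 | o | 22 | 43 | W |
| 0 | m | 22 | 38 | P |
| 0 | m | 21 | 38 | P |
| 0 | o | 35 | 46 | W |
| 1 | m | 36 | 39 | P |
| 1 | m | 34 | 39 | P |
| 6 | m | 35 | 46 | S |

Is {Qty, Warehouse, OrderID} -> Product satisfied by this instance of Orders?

(Qty=6, Warehouse=m, OrderID=S): 3 rows → Product = 46, 46, 46 ✓
(Qty=0, Warehouse=o, OrderID=W): 3 rows → Product takes values {46, 43} — violation
(Qty=0, Warehouse=m, OrderID=P): 4 rows → Product = 38, 38, 38, 38 ✓
(Qty=1, Warehouse=m, OrderID=P): 3 rows → Product = 39, 39, 39 ✓
(Qty=6, Warehouse=m, OrderID=P): 1 row → Product = 43 ✓
(Qty=1, Warehouse=m, OrderID=W): 1 row → Product = 44 ✓
Two rows agree on {Qty, Warehouse, OrderID} but differ on Product, so {Qty, Warehouse, OrderID} -> Product does not hold.

No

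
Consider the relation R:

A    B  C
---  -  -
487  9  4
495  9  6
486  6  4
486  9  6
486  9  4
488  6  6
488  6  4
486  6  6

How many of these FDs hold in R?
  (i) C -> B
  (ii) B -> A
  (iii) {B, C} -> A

(i) C -> B: C=4: 4 rows → B takes values {9, 6} — violation; C=6: 4 rows → B takes values {9, 6} — violation — fails.
(ii) B -> A: B=9: 4 rows → A takes values {487, 495, 486} — violation; B=6: 4 rows → A takes values {486, 488} — violation — fails.
(iii) {B, C} -> A: (B=9, C=4): 2 rows → A takes values {487, 486} — violation; (B=9, C=6): 2 rows → A takes values {495, 486} — violation; (B=6, C=4): 2 rows → A takes values {486, 488} — violation; (B=6, C=6): 2 rows → A takes values {488, 486} — violation — fails.
None of the 3 dependencies hold.

0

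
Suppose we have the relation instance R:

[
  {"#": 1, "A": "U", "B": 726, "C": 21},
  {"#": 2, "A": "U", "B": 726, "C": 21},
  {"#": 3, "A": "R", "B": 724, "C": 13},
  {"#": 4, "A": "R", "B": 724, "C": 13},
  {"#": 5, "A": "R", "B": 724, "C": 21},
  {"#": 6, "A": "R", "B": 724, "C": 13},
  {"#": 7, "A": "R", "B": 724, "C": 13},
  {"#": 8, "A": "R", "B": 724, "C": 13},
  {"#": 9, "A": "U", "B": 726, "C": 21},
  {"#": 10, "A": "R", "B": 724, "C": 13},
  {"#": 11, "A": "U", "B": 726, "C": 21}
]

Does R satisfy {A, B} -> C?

(A=U, B=726): rows 1, 2, 9, 11 → C = 21, 21, 21, 21 ✓
(A=R, B=724): rows 3, 4, 5, 6, 7, 8, 10 → C takes values {13, 21} — violation
Two rows agree on {A, B} but differ on C, so {A, B} -> C does not hold.

No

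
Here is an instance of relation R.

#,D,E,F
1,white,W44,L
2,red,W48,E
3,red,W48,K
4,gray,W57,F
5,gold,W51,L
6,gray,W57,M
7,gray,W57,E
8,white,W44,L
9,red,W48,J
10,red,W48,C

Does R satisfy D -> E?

Yes

D=white: rows 1, 8 → E = W44, W44 ✓
D=red: rows 2, 3, 9, 10 → E = W48, W48, W48, W48 ✓
D=gray: rows 4, 6, 7 → E = W57, W57, W57 ✓
D=gold: row 5 → E = W51 ✓
Every D value is associated with a single E value, so D -> E holds.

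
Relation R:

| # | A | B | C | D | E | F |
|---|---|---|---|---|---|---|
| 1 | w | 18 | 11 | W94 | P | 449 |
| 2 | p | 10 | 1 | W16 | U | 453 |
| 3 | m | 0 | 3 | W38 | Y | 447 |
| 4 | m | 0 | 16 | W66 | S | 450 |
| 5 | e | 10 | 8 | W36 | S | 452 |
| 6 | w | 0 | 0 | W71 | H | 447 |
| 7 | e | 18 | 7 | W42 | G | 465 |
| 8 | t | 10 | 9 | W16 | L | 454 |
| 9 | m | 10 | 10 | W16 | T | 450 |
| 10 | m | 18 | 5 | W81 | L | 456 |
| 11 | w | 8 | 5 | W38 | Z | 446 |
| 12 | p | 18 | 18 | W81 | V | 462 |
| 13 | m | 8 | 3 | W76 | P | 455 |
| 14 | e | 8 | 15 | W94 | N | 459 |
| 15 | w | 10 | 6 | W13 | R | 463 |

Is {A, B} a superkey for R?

Rows 3 and 4 have the same {A, B} value (A=m, B=0) but are distinct tuples, so {A, B} does not determine every attribute — not a superkey.

No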